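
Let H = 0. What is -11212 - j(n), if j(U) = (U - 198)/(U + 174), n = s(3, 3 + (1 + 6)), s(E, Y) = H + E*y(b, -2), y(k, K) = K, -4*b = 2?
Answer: -156951/14 ≈ -11211.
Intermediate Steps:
b = -½ (b = -¼*2 = -½ ≈ -0.50000)
s(E, Y) = -2*E (s(E, Y) = 0 + E*(-2) = 0 - 2*E = -2*E)
n = -6 (n = -2*3 = -6)
j(U) = (-198 + U)/(174 + U)
-11212 - j(n) = -11212 - (-198 - 6)/(174 - 6) = -11212 - (-204)/168 = -11212 - 1*(-17/14) = -11212 + 17/14 = -156951/14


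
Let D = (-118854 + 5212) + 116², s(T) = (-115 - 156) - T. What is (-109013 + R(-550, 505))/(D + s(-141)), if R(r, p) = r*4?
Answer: 111213/100316 ≈ 1.1086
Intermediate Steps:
s(T) = -271 - T
R(r, p) = 4*r
D = -100186 (D = -113642 + 13456 = -100186)
(-109013 + R(-550, 505))/(D + s(-141)) = (-109013 + 4*(-550))/(-100186 + (-271 - 1*(-141))) = (-109013 - 2200)/(-100186 + (-271 + 141)) = -111213/(-100186 - 130) = -111213/(-100316) = -111213*(-1/100316) = 111213/100316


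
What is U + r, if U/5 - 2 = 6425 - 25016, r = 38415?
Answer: -54530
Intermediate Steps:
U = -92945 (U = 10 + 5*(6425 - 25016) = 10 + 5*(-18591) = 10 - 92955 = -92945)
U + r = -92945 + 38415 = -54530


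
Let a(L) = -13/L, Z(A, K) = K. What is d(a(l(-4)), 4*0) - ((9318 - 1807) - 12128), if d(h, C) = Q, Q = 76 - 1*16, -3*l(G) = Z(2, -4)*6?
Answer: 4677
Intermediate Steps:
l(G) = 8 (l(G) = -(-4)*6/3 = -⅓*(-24) = 8)
Q = 60 (Q = 76 - 16 = 60)
d(h, C) = 60
d(a(l(-4)), 4*0) - ((9318 - 1807) - 12128) = 60 - ((9318 - 1807) - 12128) = 60 - (7511 - 12128) = 60 - 1*(-4617) = 60 + 4617 = 4677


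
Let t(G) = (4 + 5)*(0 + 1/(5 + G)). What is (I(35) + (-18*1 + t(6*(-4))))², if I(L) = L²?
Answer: 525509776/361 ≈ 1.4557e+6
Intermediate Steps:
t(G) = 9/(5 + G)
(I(35) + (-18*1 + t(6*(-4))))² = (35² + (-18*1 + 9/(5 + 6*(-4))))² = (1225 + (-18 + 9/(5 - 24)))² = (1225 + (-18 + 9/(-19)))² = (1225 + (-18 + 9*(-1/19)))² = (1225 + (-18 - 9/19))² = (1225 - 351/19)² = (22924/19)² = 525509776/361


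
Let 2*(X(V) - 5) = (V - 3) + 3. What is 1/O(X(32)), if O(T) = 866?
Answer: 1/866 ≈ 0.0011547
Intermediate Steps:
X(V) = 5 + V/2 (X(V) = 5 + ((V - 3) + 3)/2 = 5 + ((-3 + V) + 3)/2 = 5 + V/2)
1/O(X(32)) = 1/866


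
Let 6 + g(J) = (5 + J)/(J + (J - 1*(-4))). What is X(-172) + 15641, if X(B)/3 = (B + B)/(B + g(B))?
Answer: 944332153/60353 ≈ 15647.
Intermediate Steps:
g(J) = -6 + (5 + J)/(4 + 2*J) (g(J) = -6 + (5 + J)/(J + (J - 1*(-4))) = -6 + (5 + J)/(J + (J + 4)) = -6 + (5 + J)/(J + (4 + J)) = -6 + (5 + J)/(4 + 2*J))
X(B) = 6*B/(B + (-19 - 11*B)/(2*(2 + B))) (X(B) = 3*((B + B)/(B + (-19 - 11*B)/(2*(2 + B)))) = 3*((2*B)/(B + (-19 - 11*B)/(2*(2 + B)))) = 3*(2*B/(B + (-19 - 11*B)/(2*(2 + B)))) = 6*B/(B + (-19 - 11*B)/(2*(2 + B))))
X(-172) + 15641 = 12*(-172)*(2 - 172)/(-19 - 7*(-172) + 2*(-172)**2) + 15641 = 12*(-172)*(-170)/(-19 + 1204 + 2*29584) + 15641 = 12*(-172)*(-170)/(-19 + 1204 + 59168) + 15641 = 12*(-172)*(-170)/60353 + 15641 = 12*(-172)*(1/60353)*(-170) + 15641 = 350880/60353 + 15641 = 944332153/60353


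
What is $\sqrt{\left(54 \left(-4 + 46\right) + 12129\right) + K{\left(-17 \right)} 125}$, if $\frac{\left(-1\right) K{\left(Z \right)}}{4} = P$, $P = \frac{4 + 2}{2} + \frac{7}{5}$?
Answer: $\sqrt{12197} \approx 110.44$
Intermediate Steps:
$P = \frac{22}{5}$ ($P = 6 \cdot \frac{1}{2} + 7 \cdot \frac{1}{5} = 3 + \frac{7}{5} = \frac{22}{5} \approx 4.4$)
$K{\left(Z \right)} = - \frac{88}{5}$ ($K{\left(Z \right)} = \left(-4\right) \frac{22}{5} = - \frac{88}{5}$)
$\sqrt{\left(54 \left(-4 + 46\right) + 12129\right) + K{\left(-17 \right)} 125} = \sqrt{\left(54 \left(-4 + 46\right) + 12129\right) - 2200} = \sqrt{\left(54 \cdot 42 + 12129\right) - 2200} = \sqrt{\left(2268 + 12129\right) - 2200} = \sqrt{14397 - 2200} = \sqrt{12197}$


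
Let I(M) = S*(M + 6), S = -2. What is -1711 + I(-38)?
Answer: -1647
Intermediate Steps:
I(M) = -12 - 2*M (I(M) = -2*(M + 6) = -2*(6 + M) = -12 - 2*M)
-1711 + I(-38) = -1711 + (-12 - 2*(-38)) = -1711 + (-12 + 76) = -1711 + 64 = -1647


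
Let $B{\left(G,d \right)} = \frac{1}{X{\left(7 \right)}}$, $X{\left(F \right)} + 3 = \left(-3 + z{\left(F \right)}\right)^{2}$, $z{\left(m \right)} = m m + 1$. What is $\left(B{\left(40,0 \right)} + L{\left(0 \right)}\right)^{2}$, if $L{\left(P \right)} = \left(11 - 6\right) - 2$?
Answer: $\frac{43811161}{4866436} \approx 9.0027$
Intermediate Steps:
$z{\left(m \right)} = 1 + m^{2}$ ($z{\left(m \right)} = m^{2} + 1 = 1 + m^{2}$)
$L{\left(P \right)} = 3$ ($L{\left(P \right)} = 5 - 2 = 3$)
$X{\left(F \right)} = -3 + \left(-2 + F^{2}\right)^{2}$ ($X{\left(F \right)} = -3 + \left(-3 + \left(1 + F^{2}\right)\right)^{2} = -3 + \left(-2 + F^{2}\right)^{2}$)
$B{\left(G,d \right)} = \frac{1}{2206}$ ($B{\left(G,d \right)} = \frac{1}{-3 + \left(-2 + 7^{2}\right)^{2}} = \frac{1}{-3 + \left(-2 + 49\right)^{2}} = \frac{1}{-3 + 47^{2}} = \frac{1}{-3 + 2209} = \frac{1}{2206}$)
$\left(B{\left(40,0 \right)} + L{\left(0 \right)}\right)^{2} = \left(\frac{1}{2206} + 3\right)^{2} = \left(\frac{6619}{2206}\right)^{2} = \frac{43811161}{4866436}$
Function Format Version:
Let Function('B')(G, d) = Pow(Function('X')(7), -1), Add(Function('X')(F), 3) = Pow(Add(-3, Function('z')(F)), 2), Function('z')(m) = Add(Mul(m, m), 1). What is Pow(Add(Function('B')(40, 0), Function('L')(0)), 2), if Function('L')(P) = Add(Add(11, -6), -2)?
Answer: Rational(43811161, 4866436) ≈ 9.0027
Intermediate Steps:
Function('z')(m) = Add(1, Pow(m, 2)) (Function('z')(m) = Add(Pow(m, 2), 1) = Add(1, Pow(m, 2)))
Function('L')(P) = 3 (Function('L')(P) = Add(5, -2) = 3)
Function('X')(F) = Add(-3, Pow(Add(-2, Pow(F, 2)), 2)) (Function('X')(F) = Add(-3, Pow(Add(-3, Add(1, Pow(F, 2))), 2)) = Add(-3, Pow(Add(-2, Pow(F, 2)), 2)))
Function('B')(G, d) = Rational(1, 2206) (Function('B')(G, d) = Pow(Add(-3, Pow(Add(-2, Pow(7, 2)), 2)), -1) = Pow(Add(-3, Pow(Add(-2, 49), 2)), -1) = Pow(Add(-3, Pow(47, 2)), -1) = Pow(Add(-3, 2209), -1) = Pow(2206, -1) = Rational(1, 2206))
Pow(Add(Function('B')(40, 0), Function('L')(0)), 2) = Pow(Add(Rational(1, 2206), 3), 2) = Pow(Rational(6619, 2206), 2) = Rational(43811161, 4866436)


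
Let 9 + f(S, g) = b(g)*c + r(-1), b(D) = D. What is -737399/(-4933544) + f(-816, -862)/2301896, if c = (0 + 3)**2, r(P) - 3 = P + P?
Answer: 207387738225/1419563149928 ≈ 0.14609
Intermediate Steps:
r(P) = 3 + 2*P (r(P) = 3 + (P + P) = 3 + 2*P)
c = 9 (c = 3**2 = 9)
f(S, g) = -8 + 9*g (f(S, g) = -9 + (g*9 + (3 + 2*(-1))) = -9 + (9*g + (3 - 2)) = -9 + (9*g + 1) = -9 + (1 + 9*g) = -8 + 9*g)
-737399/(-4933544) + f(-816, -862)/2301896 = -737399/(-4933544) + (-8 + 9*(-862))/2301896 = -737399*(-1/4933544) + (-8 - 7758)*(1/2301896) = 737399/4933544 - 7766*1/2301896 = 737399/4933544 - 3883/1150948 = 207387738225/1419563149928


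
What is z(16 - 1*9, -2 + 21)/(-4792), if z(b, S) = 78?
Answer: -39/2396 ≈ -0.016277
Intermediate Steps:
z(16 - 1*9, -2 + 21)/(-4792) = 78/(-4792) = 78*(-1/4792) = -39/2396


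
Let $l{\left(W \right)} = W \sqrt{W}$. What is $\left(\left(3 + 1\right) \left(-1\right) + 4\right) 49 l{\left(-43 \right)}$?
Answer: $0$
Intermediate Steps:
$l{\left(W \right)} = W^{\frac{3}{2}}$
$\left(\left(3 + 1\right) \left(-1\right) + 4\right) 49 l{\left(-43 \right)} = \left(\left(3 + 1\right) \left(-1\right) + 4\right) 49 \left(-43\right)^{\frac{3}{2}} = \left(4 \left(-1\right) + 4\right) 49 \left(- 43 i \sqrt{43}\right) = \left(-4 + 4\right) 49 \left(- 43 i \sqrt{43}\right) = 0 \cdot 49 \left(- 43 i \sqrt{43}\right) = 0 \left(- 43 i \sqrt{43}\right) = 0$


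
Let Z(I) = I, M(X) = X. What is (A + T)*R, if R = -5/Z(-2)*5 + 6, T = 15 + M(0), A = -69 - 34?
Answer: -1628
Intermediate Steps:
A = -103
T = 15 (T = 15 + 0 = 15)
R = 37/2 (R = -5/(-2)*5 + 6 = -5*(-½)*5 + 6 = (5/2)*5 + 6 = 25/2 + 6 = 37/2 ≈ 18.500)
(A + T)*R = (-103 + 15)*(37/2) = -88*37/2 = -1628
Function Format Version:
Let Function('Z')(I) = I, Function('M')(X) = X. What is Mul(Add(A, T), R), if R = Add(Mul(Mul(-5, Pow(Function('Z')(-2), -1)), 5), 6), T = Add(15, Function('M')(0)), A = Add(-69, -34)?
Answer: -1628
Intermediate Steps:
A = -103
T = 15 (T = Add(15, 0) = 15)
R = Rational(37, 2) (R = Add(Mul(Mul(-5, Pow(-2, -1)), 5), 6) = Add(Mul(Mul(-5, Rational(-1, 2)), 5), 6) = Add(Mul(Rational(5, 2), 5), 6) = Add(Rational(25, 2), 6) = Rational(37, 2) ≈ 18.500)
Mul(Add(A, T), R) = Mul(Add(-103, 15), Rational(37, 2)) = Mul(-88, Rational(37, 2)) = -1628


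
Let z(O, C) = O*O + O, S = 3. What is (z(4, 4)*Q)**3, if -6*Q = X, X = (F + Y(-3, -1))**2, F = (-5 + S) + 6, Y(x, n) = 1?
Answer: -15625000/27 ≈ -5.7870e+5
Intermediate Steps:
z(O, C) = O + O**2 (z(O, C) = O**2 + O = O + O**2)
F = 4 (F = (-5 + 3) + 6 = -2 + 6 = 4)
X = 25 (X = (4 + 1)**2 = 5**2 = 25)
Q = -25/6 (Q = -1/6*25 = -25/6 ≈ -4.1667)
(z(4, 4)*Q)**3 = ((4*(1 + 4))*(-25/6))**3 = ((4*5)*(-25/6))**3 = (20*(-25/6))**3 = (-250/3)**3 = -15625000/27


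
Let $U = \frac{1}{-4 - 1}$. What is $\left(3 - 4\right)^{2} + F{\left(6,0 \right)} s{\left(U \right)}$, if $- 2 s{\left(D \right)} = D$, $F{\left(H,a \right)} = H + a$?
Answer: $\frac{8}{5} \approx 1.6$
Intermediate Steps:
$U = - \frac{1}{5}$ ($U = \frac{1}{-5} = - \frac{1}{5} \approx -0.2$)
$s{\left(D \right)} = - \frac{D}{2}$
$\left(3 - 4\right)^{2} + F{\left(6,0 \right)} s{\left(U \right)} = \left(3 - 4\right)^{2} + \left(6 + 0\right) \left(\left(- \frac{1}{2}\right) \left(- \frac{1}{5}\right)\right) = \left(3 - 4\right)^{2} + 6 \cdot \frac{1}{10} = \left(-1\right)^{2} + \frac{3}{5} = 1 + \frac{3}{5} = \frac{8}{5}$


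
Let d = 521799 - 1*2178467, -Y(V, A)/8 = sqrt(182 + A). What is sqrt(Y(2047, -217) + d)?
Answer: 2*sqrt(-414167 - 2*I*sqrt(35)) ≈ 0.018386 - 1287.1*I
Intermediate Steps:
Y(V, A) = -8*sqrt(182 + A)
d = -1656668 (d = 521799 - 2178467 = -1656668)
sqrt(Y(2047, -217) + d) = sqrt(-8*sqrt(182 - 217) - 1656668) = sqrt(-8*I*sqrt(35) - 1656668) = sqrt(-1656668 - 8*I*sqrt(35))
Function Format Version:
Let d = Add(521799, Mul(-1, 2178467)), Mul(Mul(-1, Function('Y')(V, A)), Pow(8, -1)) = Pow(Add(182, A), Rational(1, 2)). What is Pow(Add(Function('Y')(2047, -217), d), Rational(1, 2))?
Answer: Mul(2, Pow(Add(-414167, Mul(-2, I, Pow(35, Rational(1, 2)))), Rational(1, 2))) ≈ Add(0.018386, Mul(-1287.1, I))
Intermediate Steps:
Function('Y')(V, A) = Mul(-8, Pow(Add(182, A), Rational(1, 2)))
d = -1656668 (d = Add(521799, -2178467) = -1656668)
Pow(Add(Function('Y')(2047, -217), d), Rational(1, 2)) = Pow(Add(Mul(-8, Pow(Add(182, -217), Rational(1, 2))), -1656668), Rational(1, 2)) = Pow(Add(Mul(-8, Pow(-35, Rational(1, 2))), -1656668), Rational(1, 2)) = Pow(Add(Mul(-8, Mul(I, Pow(35, Rational(1, 2)))), -1656668), Rational(1, 2)) = Pow(Add(Mul(-8, I, Pow(35, Rational(1, 2))), -1656668), Rational(1, 2)) = Pow(Add(-1656668, Mul(-8, I, Pow(35, Rational(1, 2)))), Rational(1, 2))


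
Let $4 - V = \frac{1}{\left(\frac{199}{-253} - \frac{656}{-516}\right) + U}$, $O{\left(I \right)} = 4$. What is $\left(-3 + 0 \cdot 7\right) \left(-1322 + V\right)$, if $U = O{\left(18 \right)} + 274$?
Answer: $\frac{35937636189}{9088907} \approx 3954.0$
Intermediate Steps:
$U = 278$ ($U = 4 + 274 = 278$)
$V = \frac{36322991}{9088907}$ ($V = 4 - \frac{1}{\left(\frac{199}{-253} - \frac{656}{-516}\right) + 278} = 4 - \frac{1}{\left(199 \left(- \frac{1}{253}\right) - - \frac{164}{129}\right) + 278} = 4 - \frac{1}{\left(- \frac{199}{253} + \frac{164}{129}\right) + 278} = 4 - \frac{1}{\frac{15821}{32637} + 278} = 4 - \frac{1}{\frac{9088907}{32637}} = 4 - \frac{32637}{9088907} = \frac{36322991}{9088907} \approx 3.9964$)
$\left(-3 + 0 \cdot 7\right) \left(-1322 + V\right) = \left(-3 + 0 \cdot 7\right) \left(-1322 + \frac{36322991}{9088907}\right) = \left(-3 + 0\right) \left(- \frac{11979212063}{9088907}\right) = \left(-3\right) \left(- \frac{11979212063}{9088907}\right) = \frac{35937636189}{9088907}$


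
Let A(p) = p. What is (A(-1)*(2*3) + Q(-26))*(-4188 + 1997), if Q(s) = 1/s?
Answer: 343987/26 ≈ 13230.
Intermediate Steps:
(A(-1)*(2*3) + Q(-26))*(-4188 + 1997) = (-2*3 + 1/(-26))*(-4188 + 1997) = (-1*6 - 1/26)*(-2191) = (-6 - 1/26)*(-2191) = -157/26*(-2191) = 343987/26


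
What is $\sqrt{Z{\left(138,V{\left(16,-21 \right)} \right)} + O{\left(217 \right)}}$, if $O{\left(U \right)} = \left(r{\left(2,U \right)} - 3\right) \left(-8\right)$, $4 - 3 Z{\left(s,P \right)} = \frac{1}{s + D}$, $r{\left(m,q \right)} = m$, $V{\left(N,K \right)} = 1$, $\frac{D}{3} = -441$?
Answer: $\frac{\sqrt{13106495}}{1185} \approx 3.0551$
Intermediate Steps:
$D = -1323$ ($D = 3 \left(-441\right) = -1323$)
$Z{\left(s,P \right)} = \frac{4}{3} - \frac{1}{3 \left(-1323 + s\right)}$ ($Z{\left(s,P \right)} = \frac{4}{3} - \frac{1}{3 \left(s - 1323\right)} = \frac{4}{3} - \frac{1}{3 \left(-1323 + s\right)}$)
$O{\left(U \right)} = 8$ ($O{\left(U \right)} = \left(2 - 3\right) \left(-8\right) = \left(-1\right) \left(-8\right) = 8$)
$\sqrt{Z{\left(138,V{\left(16,-21 \right)} \right)} + O{\left(217 \right)}} = \sqrt{\frac{-5293 + 4 \cdot 138}{3 \left(-1323 + 138\right)} + 8} = \sqrt{\frac{-5293 + 552}{3 \left(-1185\right)} + 8} = \sqrt{\frac{1}{3} \left(- \frac{1}{1185}\right) \left(-4741\right) + 8} = \sqrt{\frac{4741}{3555} + 8} = \sqrt{\frac{33181}{3555}} = \frac{\sqrt{13106495}}{1185}$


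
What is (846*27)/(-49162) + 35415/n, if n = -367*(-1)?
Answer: 18432864/191941 ≈ 96.034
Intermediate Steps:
n = 367
(846*27)/(-49162) + 35415/n = (846*27)/(-49162) + 35415/367 = 22842*(-1/49162) + 35415*(1/367) = -243/523 + 35415/367 = 18432864/191941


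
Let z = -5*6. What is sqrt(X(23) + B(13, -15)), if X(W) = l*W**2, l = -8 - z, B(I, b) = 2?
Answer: 2*sqrt(2910) ≈ 107.89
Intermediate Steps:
z = -30
l = 22 (l = -8 - 1*(-30) = -8 + 30 = 22)
X(W) = 22*W**2
sqrt(X(23) + B(13, -15)) = sqrt(22*23**2 + 2) = sqrt(22*529 + 2) = sqrt(11638 + 2) = sqrt(11640) = 2*sqrt(2910)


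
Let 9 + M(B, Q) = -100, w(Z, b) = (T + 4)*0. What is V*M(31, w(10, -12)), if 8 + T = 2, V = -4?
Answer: 436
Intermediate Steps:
T = -6 (T = -8 + 2 = -6)
w(Z, b) = 0 (w(Z, b) = (-6 + 4)*0 = -2*0 = 0)
M(B, Q) = -109 (M(B, Q) = -9 - 100 = -109)
V*M(31, w(10, -12)) = -4*(-109) = 436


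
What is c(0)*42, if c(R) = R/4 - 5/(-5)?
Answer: 42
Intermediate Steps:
c(R) = 1 + R/4 (c(R) = R*(1/4) - 5*(-1/5) = R/4 + 1 = 1 + R/4)
c(0)*42 = (1 + (1/4)*0)*42 = (1 + 0)*42 = 1*42 = 42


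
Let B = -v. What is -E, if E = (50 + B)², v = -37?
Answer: -7569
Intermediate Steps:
B = 37 (B = -1*(-37) = 37)
E = 7569 (E = (50 + 37)² = 87² = 7569)
-E = -1*7569 = -7569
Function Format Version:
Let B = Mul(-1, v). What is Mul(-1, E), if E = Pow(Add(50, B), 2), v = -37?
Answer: -7569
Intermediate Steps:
B = 37 (B = Mul(-1, -37) = 37)
E = 7569 (E = Pow(Add(50, 37), 2) = Pow(87, 2) = 7569)
Mul(-1, E) = Mul(-1, 7569) = -7569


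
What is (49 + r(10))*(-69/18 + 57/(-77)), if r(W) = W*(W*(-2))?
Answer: 319063/462 ≈ 690.61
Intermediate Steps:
r(W) = -2*W**2 (r(W) = W*(-2*W) = -2*W**2)
(49 + r(10))*(-69/18 + 57/(-77)) = (49 - 2*10**2)*(-69/18 + 57/(-77)) = (49 - 2*100)*(-69*1/18 + 57*(-1/77)) = (49 - 200)*(-23/6 - 57/77) = -151*(-2113/462) = 319063/462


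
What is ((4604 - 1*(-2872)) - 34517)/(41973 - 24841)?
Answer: -27041/17132 ≈ -1.5784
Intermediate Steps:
((4604 - 1*(-2872)) - 34517)/(41973 - 24841) = ((4604 + 2872) - 34517)/17132 = (7476 - 34517)*(1/17132) = -27041*1/17132 = -27041/17132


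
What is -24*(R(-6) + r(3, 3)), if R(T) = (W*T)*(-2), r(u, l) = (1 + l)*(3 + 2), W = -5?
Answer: 960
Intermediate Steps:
r(u, l) = 5 + 5*l (r(u, l) = (1 + l)*5 = 5 + 5*l)
R(T) = 10*T (R(T) = -5*T*(-2) = 10*T)
-24*(R(-6) + r(3, 3)) = -24*(10*(-6) + (5 + 5*3)) = -24*(-60 + (5 + 15)) = -24*(-60 + 20) = -24*(-40) = 960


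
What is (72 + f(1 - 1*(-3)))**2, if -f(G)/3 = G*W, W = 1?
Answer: 3600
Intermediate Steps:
f(G) = -3*G
(72 + f(1 - 1*(-3)))**2 = (72 - 3*(1 - 1*(-3)))**2 = (72 - 3*(1 + 3))**2 = (72 - 3*4)**2 = (72 - 12)**2 = 60**2 = 3600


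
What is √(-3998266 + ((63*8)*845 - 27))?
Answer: I*√3572413 ≈ 1890.1*I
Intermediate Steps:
√(-3998266 + ((63*8)*845 - 27)) = √(-3998266 + (504*845 - 27)) = √(-3998266 + (425880 - 27)) = √(-3998266 + 425853) = √(-3572413) = I*√3572413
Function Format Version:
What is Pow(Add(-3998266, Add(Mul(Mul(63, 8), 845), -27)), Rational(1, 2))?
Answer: Mul(I, Pow(3572413, Rational(1, 2))) ≈ Mul(1890.1, I)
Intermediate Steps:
Pow(Add(-3998266, Add(Mul(Mul(63, 8), 845), -27)), Rational(1, 2)) = Pow(Add(-3998266, Add(Mul(504, 845), -27)), Rational(1, 2)) = Pow(Add(-3998266, Add(425880, -27)), Rational(1, 2)) = Pow(Add(-3998266, 425853), Rational(1, 2)) = Pow(-3572413, Rational(1, 2)) = Mul(I, Pow(3572413, Rational(1, 2)))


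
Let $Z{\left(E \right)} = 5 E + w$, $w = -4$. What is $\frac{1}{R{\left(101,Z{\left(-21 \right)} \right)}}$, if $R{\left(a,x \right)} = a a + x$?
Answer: $\frac{1}{10092} \approx 9.9088 \cdot 10^{-5}$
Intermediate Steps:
$Z{\left(E \right)} = -4 + 5 E$ ($Z{\left(E \right)} = 5 E - 4 = -4 + 5 E$)
$R{\left(a,x \right)} = x + a^{2}$ ($R{\left(a,x \right)} = a^{2} + x = x + a^{2}$)
$\frac{1}{R{\left(101,Z{\left(-21 \right)} \right)}} = \frac{1}{\left(-4 + 5 \left(-21\right)\right) + 101^{2}} = \frac{1}{\left(-4 - 105\right) + 10201} = \frac{1}{-109 + 10201} = \frac{1}{10092}$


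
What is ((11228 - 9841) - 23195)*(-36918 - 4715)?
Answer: 907932464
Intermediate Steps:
((11228 - 9841) - 23195)*(-36918 - 4715) = (1387 - 23195)*(-41633) = -21808*(-41633) = 907932464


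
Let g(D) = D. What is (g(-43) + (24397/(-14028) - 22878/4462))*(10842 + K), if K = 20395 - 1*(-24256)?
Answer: -86604824317639/31296468 ≈ -2.7672e+6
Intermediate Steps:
K = 44651 (K = 20395 + 24256 = 44651)
(g(-43) + (24397/(-14028) - 22878/4462))*(10842 + K) = (-43 + (24397/(-14028) - 22878/4462))*(10842 + 44651) = (-43 + (24397*(-1/14028) - 22878*1/4462))*55493 = (-43 + (-24397/14028 - 11439/2231))*55493 = (-43 - 214895999/31296468)*55493 = -1560644123/31296468*55493 = -86604824317639/31296468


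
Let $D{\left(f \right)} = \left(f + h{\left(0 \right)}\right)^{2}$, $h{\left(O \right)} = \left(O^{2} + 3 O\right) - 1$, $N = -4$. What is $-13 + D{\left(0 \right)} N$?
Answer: $-17$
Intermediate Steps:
$h{\left(O \right)} = -1 + O^{2} + 3 O$
$D{\left(f \right)} = \left(-1 + f\right)^{2}$ ($D{\left(f \right)} = \left(f + \left(-1 + 0^{2} + 3 \cdot 0\right)\right)^{2} = \left(f + \left(-1 + 0 + 0\right)\right)^{2} = \left(f - 1\right)^{2} = \left(-1 + f\right)^{2}$)
$-13 + D{\left(0 \right)} N = -13 + \left(-1 + 0\right)^{2} \left(-4\right) = -13 + \left(-1\right)^{2} \left(-4\right) = -13 + 1 \left(-4\right) = -13 - 4 = -17$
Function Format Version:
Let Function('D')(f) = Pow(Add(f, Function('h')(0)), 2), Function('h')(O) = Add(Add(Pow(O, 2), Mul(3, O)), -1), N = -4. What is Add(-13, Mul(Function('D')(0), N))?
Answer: -17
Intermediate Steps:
Function('h')(O) = Add(-1, Pow(O, 2), Mul(3, O))
Function('D')(f) = Pow(Add(-1, f), 2) (Function('D')(f) = Pow(Add(f, Add(-1, Pow(0, 2), Mul(3, 0))), 2) = Pow(Add(f, Add(-1, 0, 0)), 2) = Pow(Add(f, -1), 2) = Pow(Add(-1, f), 2))
Add(-13, Mul(Function('D')(0), N)) = Add(-13, Mul(Pow(Add(-1, 0), 2), -4)) = Add(-13, Mul(Pow(-1, 2), -4)) = Add(-13, Mul(1, -4)) = Add(-13, -4) = -17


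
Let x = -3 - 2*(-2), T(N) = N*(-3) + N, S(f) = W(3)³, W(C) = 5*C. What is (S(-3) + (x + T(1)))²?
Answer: 11383876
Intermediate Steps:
S(f) = 3375 (S(f) = (5*3)³ = 15³ = 3375)
T(N) = -2*N (T(N) = -3*N + N = -2*N)
x = 1 (x = -3 + 4 = 1)
(S(-3) + (x + T(1)))² = (3375 + (1 - 2*1))² = (3375 + (1 - 2))² = (3375 - 1)² = 3374² = 11383876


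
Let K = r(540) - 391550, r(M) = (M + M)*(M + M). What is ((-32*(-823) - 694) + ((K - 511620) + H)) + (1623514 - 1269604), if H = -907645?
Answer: -264863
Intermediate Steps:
r(M) = 4*M² (r(M) = (2*M)*(2*M) = 4*M²)
K = 774850 (K = 4*540² - 391550 = 4*291600 - 391550 = 1166400 - 391550 = 774850)
((-32*(-823) - 694) + ((K - 511620) + H)) + (1623514 - 1269604) = ((-32*(-823) - 694) + ((774850 - 511620) - 907645)) + (1623514 - 1269604) = ((26336 - 694) + (263230 - 907645)) + 353910 = (25642 - 644415) + 353910 = -618773 + 353910 = -264863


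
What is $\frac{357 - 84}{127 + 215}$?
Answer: $\frac{91}{114} \approx 0.79825$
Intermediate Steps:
$\frac{357 - 84}{127 + 215} = \frac{273}{342} = 273 \cdot \frac{1}{342} = \frac{91}{114}$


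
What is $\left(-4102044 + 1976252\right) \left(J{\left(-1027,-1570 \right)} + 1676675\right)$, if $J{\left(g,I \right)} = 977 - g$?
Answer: $-3568522388768$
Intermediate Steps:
$\left(-4102044 + 1976252\right) \left(J{\left(-1027,-1570 \right)} + 1676675\right) = \left(-4102044 + 1976252\right) \left(\left(977 - -1027\right) + 1676675\right) = - 2125792 \left(\left(977 + 1027\right) + 1676675\right) = - 2125792 \left(2004 + 1676675\right) = \left(-2125792\right) 1678679 = -3568522388768$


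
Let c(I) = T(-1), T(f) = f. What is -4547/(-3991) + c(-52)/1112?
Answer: 5052273/4437992 ≈ 1.1384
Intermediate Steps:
c(I) = -1
-4547/(-3991) + c(-52)/1112 = -4547/(-3991) - 1/1112 = -4547*(-1/3991) - 1*1/1112 = 4547/3991 - 1/1112 = 5052273/4437992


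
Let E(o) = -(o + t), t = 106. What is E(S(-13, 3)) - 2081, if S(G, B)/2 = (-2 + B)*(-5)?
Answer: -2177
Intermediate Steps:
S(G, B) = 20 - 10*B (S(G, B) = 2*((-2 + B)*(-5)) = 2*(10 - 5*B) = 20 - 10*B)
E(o) = -106 - o (E(o) = -(o + 106) = -(106 + o) = -106 - o)
E(S(-13, 3)) - 2081 = (-106 - (20 - 10*3)) - 2081 = (-106 - (20 - 30)) - 2081 = (-106 - 1*(-10)) - 2081 = (-106 + 10) - 2081 = -96 - 2081 = -2177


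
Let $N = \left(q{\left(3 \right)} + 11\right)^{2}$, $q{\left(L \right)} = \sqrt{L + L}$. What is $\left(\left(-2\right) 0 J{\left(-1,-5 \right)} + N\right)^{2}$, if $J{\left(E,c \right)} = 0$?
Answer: $\left(11 + \sqrt{6}\right)^{4} \approx 32721.0$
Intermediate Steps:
$q{\left(L \right)} = \sqrt{2} \sqrt{L}$ ($q{\left(L \right)} = \sqrt{2 L} = \sqrt{2} \sqrt{L}$)
$N = \left(11 + \sqrt{6}\right)^{2}$ ($N = \left(\sqrt{2} \sqrt{3} + 11\right)^{2} = \left(\sqrt{6} + 11\right)^{2} = \left(11 + \sqrt{6}\right)^{2} \approx 180.89$)
$\left(\left(-2\right) 0 J{\left(-1,-5 \right)} + N\right)^{2} = \left(\left(-2\right) 0 \cdot 0 + \left(11 + \sqrt{6}\right)^{2}\right)^{2} = \left(0 \cdot 0 + \left(11 + \sqrt{6}\right)^{2}\right)^{2} = \left(0 + \left(11 + \sqrt{6}\right)^{2}\right)^{2} = \left(\left(11 + \sqrt{6}\right)^{2}\right)^{2} = \left(11 + \sqrt{6}\right)^{4}$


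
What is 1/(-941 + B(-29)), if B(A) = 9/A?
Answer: -29/27298 ≈ -0.0010623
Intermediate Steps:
1/(-941 + B(-29)) = 1/(-941 + 9/(-29)) = 1/(-941 + 9*(-1/29)) = 1/(-941 - 9/29) = 1/(-27298/29) = -29/27298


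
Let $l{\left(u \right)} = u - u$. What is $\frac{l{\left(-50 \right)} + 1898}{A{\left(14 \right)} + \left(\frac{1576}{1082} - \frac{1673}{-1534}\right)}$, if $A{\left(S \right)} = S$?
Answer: $\frac{1575138812}{13732401} \approx 114.7$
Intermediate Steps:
$l{\left(u \right)} = 0$
$\frac{l{\left(-50 \right)} + 1898}{A{\left(14 \right)} + \left(\frac{1576}{1082} - \frac{1673}{-1534}\right)} = \frac{0 + 1898}{14 + \left(\frac{1576}{1082} - \frac{1673}{-1534}\right)} = \frac{1898}{14 + \left(1576 \cdot \frac{1}{1082} - - \frac{1673}{1534}\right)} = \frac{1898}{14 + \left(\frac{788}{541} + \frac{1673}{1534}\right)} = \frac{1898}{14 + \frac{2113885}{829894}} = \frac{1898}{\frac{13732401}{829894}} = 1898 \cdot \frac{829894}{13732401} = \frac{1575138812}{13732401}$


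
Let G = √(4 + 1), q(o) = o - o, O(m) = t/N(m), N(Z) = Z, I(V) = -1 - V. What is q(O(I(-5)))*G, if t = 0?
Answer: 0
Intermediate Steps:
O(m) = 0 (O(m) = 0/m = 0)
q(o) = 0
G = √5 ≈ 2.2361
q(O(I(-5)))*G = 0*√5 = 0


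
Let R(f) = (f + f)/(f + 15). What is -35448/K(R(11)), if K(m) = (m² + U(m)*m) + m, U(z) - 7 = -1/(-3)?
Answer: -8986068/1969 ≈ -4563.8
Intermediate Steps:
U(z) = 22/3 (U(z) = 7 - 1/(-3) = 7 - 1*(-⅓) = 7 + ⅓ = 22/3)
R(f) = 2*f/(15 + f) (R(f) = (2*f)/(15 + f) = 2*f/(15 + f))
K(m) = m² + 25*m/3 (K(m) = (m² + 22*m/3) + m = m² + 25*m/3)
-35448/K(R(11)) = -35448*39/(11*(25 + 3*(2*11/(15 + 11)))) = -35448*39/(11*(25 + 3*(2*11/26))) = -35448*39/(11*(25 + 3*(2*11*(1/26)))) = -35448*39/(11*(25 + 3*(11/13))) = -35448*39/(11*(25 + 33/13)) = -35448/((⅓)*(11/13)*(358/13)) = -35448/3938/507 = -35448*507/3938 = -8986068/1969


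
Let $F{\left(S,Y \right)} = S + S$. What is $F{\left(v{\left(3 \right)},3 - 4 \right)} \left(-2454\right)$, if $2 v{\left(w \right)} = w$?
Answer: $-7362$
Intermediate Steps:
$v{\left(w \right)} = \frac{w}{2}$
$F{\left(S,Y \right)} = 2 S$
$F{\left(v{\left(3 \right)},3 - 4 \right)} \left(-2454\right) = 2 \cdot \frac{1}{2} \cdot 3 \left(-2454\right) = 2 \cdot \frac{3}{2} \left(-2454\right) = 3 \left(-2454\right) = -7362$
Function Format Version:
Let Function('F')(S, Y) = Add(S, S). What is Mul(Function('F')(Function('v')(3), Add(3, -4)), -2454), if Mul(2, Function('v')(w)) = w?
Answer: -7362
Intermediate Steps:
Function('v')(w) = Mul(Rational(1, 2), w)
Function('F')(S, Y) = Mul(2, S)
Mul(Function('F')(Function('v')(3), Add(3, -4)), -2454) = Mul(Mul(2, Mul(Rational(1, 2), 3)), -2454) = Mul(Mul(2, Rational(3, 2)), -2454) = Mul(3, -2454) = -7362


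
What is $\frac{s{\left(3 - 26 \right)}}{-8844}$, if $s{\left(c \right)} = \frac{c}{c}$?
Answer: $- \frac{1}{8844} \approx -0.00011307$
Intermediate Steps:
$s{\left(c \right)} = 1$
$\frac{s{\left(3 - 26 \right)}}{-8844} = 1 \frac{1}{-8844} = 1 \left(- \frac{1}{8844}\right) = - \frac{1}{8844}$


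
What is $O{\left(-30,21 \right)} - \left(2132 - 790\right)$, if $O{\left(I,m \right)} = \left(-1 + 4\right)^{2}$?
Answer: $-1333$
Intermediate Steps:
$O{\left(I,m \right)} = 9$ ($O{\left(I,m \right)} = 3^{2} = 9$)
$O{\left(-30,21 \right)} - \left(2132 - 790\right) = 9 - \left(2132 - 790\right) = 9 - 1342 = -1333$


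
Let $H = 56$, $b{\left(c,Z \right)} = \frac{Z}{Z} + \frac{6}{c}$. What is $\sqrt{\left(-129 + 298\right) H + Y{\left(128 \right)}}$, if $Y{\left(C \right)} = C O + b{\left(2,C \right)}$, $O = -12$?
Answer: $2 \sqrt{1983} \approx 89.062$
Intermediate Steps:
$b{\left(c,Z \right)} = 1 + \frac{6}{c}$
$Y{\left(C \right)} = 4 - 12 C$ ($Y{\left(C \right)} = C \left(-12\right) + \frac{6 + 2}{2} = - 12 C + \frac{1}{2} \cdot 8 = - 12 C + 4 = 4 - 12 C$)
$\sqrt{\left(-129 + 298\right) H + Y{\left(128 \right)}} = \sqrt{\left(-129 + 298\right) 56 + \left(4 - 1536\right)} = \sqrt{169 \cdot 56 + \left(4 - 1536\right)} = \sqrt{9464 - 1532} = \sqrt{7932} = 2 \sqrt{1983}$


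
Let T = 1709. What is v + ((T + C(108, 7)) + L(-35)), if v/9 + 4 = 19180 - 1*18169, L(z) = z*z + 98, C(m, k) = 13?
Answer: 12108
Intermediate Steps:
L(z) = 98 + z² (L(z) = z² + 98 = 98 + z²)
v = 9063 (v = -36 + 9*(19180 - 1*18169) = -36 + 9*(19180 - 18169) = -36 + 9*1011 = -36 + 9099 = 9063)
v + ((T + C(108, 7)) + L(-35)) = 9063 + ((1709 + 13) + (98 + (-35)²)) = 9063 + (1722 + (98 + 1225)) = 9063 + (1722 + 1323) = 9063 + 3045 = 12108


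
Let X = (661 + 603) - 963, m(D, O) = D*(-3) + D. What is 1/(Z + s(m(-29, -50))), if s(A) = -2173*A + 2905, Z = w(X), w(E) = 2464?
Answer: -1/120665 ≈ -8.2874e-6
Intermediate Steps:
m(D, O) = -2*D (m(D, O) = -3*D + D = -2*D)
X = 301 (X = 1264 - 963 = 301)
Z = 2464
s(A) = 2905 - 2173*A
1/(Z + s(m(-29, -50))) = 1/(2464 + (2905 - (-4346)*(-29))) = 1/(2464 + (2905 - 2173*58)) = 1/(2464 + (2905 - 126034)) = 1/(2464 - 123129) = 1/(-120665) = -1/120665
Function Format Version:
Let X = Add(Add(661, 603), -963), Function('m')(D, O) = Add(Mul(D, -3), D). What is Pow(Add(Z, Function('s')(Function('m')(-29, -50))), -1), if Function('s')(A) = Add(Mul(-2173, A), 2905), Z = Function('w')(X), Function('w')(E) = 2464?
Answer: Rational(-1, 120665) ≈ -8.2874e-6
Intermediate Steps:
Function('m')(D, O) = Mul(-2, D) (Function('m')(D, O) = Add(Mul(-3, D), D) = Mul(-2, D))
X = 301 (X = Add(1264, -963) = 301)
Z = 2464
Function('s')(A) = Add(2905, Mul(-2173, A))
Pow(Add(Z, Function('s')(Function('m')(-29, -50))), -1) = Pow(Add(2464, Add(2905, Mul(-2173, Mul(-2, -29)))), -1) = Pow(Add(2464, Add(2905, Mul(-2173, 58))), -1) = Pow(Add(2464, Add(2905, -126034)), -1) = Pow(Add(2464, -123129), -1) = Pow(-120665, -1) = Rational(-1, 120665)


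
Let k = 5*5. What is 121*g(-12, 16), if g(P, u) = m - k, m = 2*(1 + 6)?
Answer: -1331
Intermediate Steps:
k = 25
m = 14 (m = 2*7 = 14)
g(P, u) = -11 (g(P, u) = 14 - 1*25 = 14 - 25 = -11)
121*g(-12, 16) = 121*(-11) = -1331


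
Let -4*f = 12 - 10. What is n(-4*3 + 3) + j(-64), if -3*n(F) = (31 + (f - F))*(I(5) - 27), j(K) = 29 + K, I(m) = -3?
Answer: 360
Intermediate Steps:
f = -½ (f = -(12 - 10)/4 = -¼*2 = -½ ≈ -0.50000)
n(F) = 305 - 10*F (n(F) = -(31 + (-½ - F))*(-3 - 27)/3 = -(61/2 - F)*(-30)/3 = -(-915 + 30*F)/3 = 305 - 10*F)
n(-4*3 + 3) + j(-64) = (305 - 10*(-4*3 + 3)) + (29 - 64) = (305 - 10*(-12 + 3)) - 35 = (305 - 10*(-9)) - 35 = (305 + 90) - 35 = 395 - 35 = 360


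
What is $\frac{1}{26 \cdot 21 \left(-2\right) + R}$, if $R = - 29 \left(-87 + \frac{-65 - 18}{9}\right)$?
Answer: $\frac{9}{15286} \approx 0.00058877$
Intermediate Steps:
$R = \frac{25114}{9}$ ($R = - 29 \left(-87 + \left(-65 - 18\right) \frac{1}{9}\right) = - 29 \left(-87 - \frac{83}{9}\right) = \left(-29\right) \left(- \frac{866}{9}\right) = \frac{25114}{9} \approx 2790.4$)
$\frac{1}{26 \cdot 21 \left(-2\right) + R} = \frac{1}{26 \cdot 21 \left(-2\right) + \frac{25114}{9}} = \frac{1}{546 \left(-2\right) + \frac{25114}{9}} = \frac{1}{-1092 + \frac{25114}{9}} = \frac{1}{\frac{15286}{9}} = \frac{9}{15286}$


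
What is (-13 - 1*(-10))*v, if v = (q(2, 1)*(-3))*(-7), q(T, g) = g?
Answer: -63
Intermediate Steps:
v = 21 (v = (1*(-3))*(-7) = -3*(-7) = 21)
(-13 - 1*(-10))*v = (-13 - 1*(-10))*21 = (-13 + 10)*21 = -3*21 = -63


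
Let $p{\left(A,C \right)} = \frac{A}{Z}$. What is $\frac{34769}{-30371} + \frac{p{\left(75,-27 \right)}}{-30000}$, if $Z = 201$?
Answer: $- \frac{2795457971}{2441828400} \approx -1.1448$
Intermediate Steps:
$p{\left(A,C \right)} = \frac{A}{201}$
$\frac{34769}{-30371} + \frac{p{\left(75,-27 \right)}}{-30000} = \frac{34769}{-30371} + \frac{\frac{1}{201} \cdot 75}{-30000} = 34769 \left(- \frac{1}{30371}\right) + \frac{25}{67} \left(- \frac{1}{30000}\right) = - \frac{34769}{30371} - \frac{1}{80400} = - \frac{2795457971}{2441828400}$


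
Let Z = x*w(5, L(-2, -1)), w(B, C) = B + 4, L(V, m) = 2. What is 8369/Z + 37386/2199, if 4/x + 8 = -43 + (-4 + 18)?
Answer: -226527017/26388 ≈ -8584.5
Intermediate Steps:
w(B, C) = 4 + B
x = -4/37 (x = 4/(-8 + (-43 + (-4 + 18))) = 4/(-8 + (-43 + 14)) = 4/(-8 - 29) = 4/(-37) = 4*(-1/37) = -4/37 ≈ -0.10811)
Z = -36/37 (Z = -4*(4 + 5)/37 = -4/37*9 = -36/37 ≈ -0.97297)
8369/Z + 37386/2199 = 8369/(-36/37) + 37386/2199 = 8369*(-37/36) + 37386*(1/2199) = -309653/36 + 12462/733 = -226527017/26388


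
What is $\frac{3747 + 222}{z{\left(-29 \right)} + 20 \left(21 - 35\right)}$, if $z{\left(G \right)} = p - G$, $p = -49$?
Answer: $- \frac{1323}{100} \approx -13.23$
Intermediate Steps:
$z{\left(G \right)} = -49 - G$
$\frac{3747 + 222}{z{\left(-29 \right)} + 20 \left(21 - 35\right)} = \frac{3747 + 222}{\left(-49 - -29\right) + 20 \left(21 - 35\right)} = \frac{3969}{\left(-49 + 29\right) + 20 \left(-14\right)} = \frac{3969}{-20 - 280} = \frac{3969}{-300} = 3969 \left(- \frac{1}{300}\right) = - \frac{1323}{100}$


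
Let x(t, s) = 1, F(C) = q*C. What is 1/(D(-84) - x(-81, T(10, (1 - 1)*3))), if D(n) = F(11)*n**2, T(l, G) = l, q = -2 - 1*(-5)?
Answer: 1/232847 ≈ 4.2947e-6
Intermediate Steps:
q = 3 (q = -2 + 5 = 3)
F(C) = 3*C
D(n) = 33*n**2 (D(n) = (3*11)*n**2 = 33*n**2)
1/(D(-84) - x(-81, T(10, (1 - 1)*3))) = 1/(33*(-84)**2 - 1*1) = 1/(33*7056 - 1) = 1/(232848 - 1) = 1/232847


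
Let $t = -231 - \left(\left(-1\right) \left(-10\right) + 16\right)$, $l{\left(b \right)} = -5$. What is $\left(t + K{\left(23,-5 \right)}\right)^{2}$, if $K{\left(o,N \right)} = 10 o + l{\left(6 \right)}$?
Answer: $1024$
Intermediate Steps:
$K{\left(o,N \right)} = -5 + 10 o$ ($K{\left(o,N \right)} = 10 o - 5 = -5 + 10 o$)
$t = -257$ ($t = -231 - \left(10 + 16\right) = -231 - 26 = -257$)
$\left(t + K{\left(23,-5 \right)}\right)^{2} = \left(-257 + \left(-5 + 10 \cdot 23\right)\right)^{2} = \left(-257 + \left(-5 + 230\right)\right)^{2} = \left(-257 + 225\right)^{2} = \left(-32\right)^{2} = 1024$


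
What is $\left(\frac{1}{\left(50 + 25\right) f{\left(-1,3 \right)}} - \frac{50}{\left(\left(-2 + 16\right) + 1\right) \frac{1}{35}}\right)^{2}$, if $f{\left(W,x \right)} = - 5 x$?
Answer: $\frac{17226825001}{1265625} \approx 13611.0$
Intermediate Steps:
$\left(\frac{1}{\left(50 + 25\right) f{\left(-1,3 \right)}} - \frac{50}{\left(\left(-2 + 16\right) + 1\right) \frac{1}{35}}\right)^{2} = \left(\frac{1}{\left(50 + 25\right) \left(\left(-5\right) 3\right)} - \frac{50}{\left(\left(-2 + 16\right) + 1\right) \frac{1}{35}}\right)^{2} = \left(\frac{1}{75 \left(-15\right)} - \frac{50}{\left(14 + 1\right) \frac{1}{35}}\right)^{2} = \left(\frac{1}{75} \left(- \frac{1}{15}\right) - \frac{50}{15 \cdot \frac{1}{35}}\right)^{2} = \left(- \frac{1}{1125} - \frac{50}{\frac{3}{7}}\right)^{2} = \left(- \frac{1}{1125} - \frac{350}{3}\right)^{2} = \left(- \frac{131251}{1125}\right)^{2} = \frac{17226825001}{1265625}$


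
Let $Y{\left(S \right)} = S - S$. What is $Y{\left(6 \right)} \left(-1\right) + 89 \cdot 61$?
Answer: $5429$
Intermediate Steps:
$Y{\left(S \right)} = 0$
$Y{\left(6 \right)} \left(-1\right) + 89 \cdot 61 = 0 \left(-1\right) + 89 \cdot 61 = 0 + 5429 = 5429$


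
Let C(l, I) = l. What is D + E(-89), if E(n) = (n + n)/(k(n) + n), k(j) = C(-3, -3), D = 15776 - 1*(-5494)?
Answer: 978509/46 ≈ 21272.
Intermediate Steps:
D = 21270 (D = 15776 + 5494 = 21270)
k(j) = -3
E(n) = 2*n/(-3 + n) (E(n) = (n + n)/(-3 + n) = (2*n)/(-3 + n) = 2*n/(-3 + n))
D + E(-89) = 21270 + 2*(-89)/(-3 - 89) = 21270 + 2*(-89)/(-92) = 21270 + 2*(-89)*(-1/92) = 21270 + 89/46 = 978509/46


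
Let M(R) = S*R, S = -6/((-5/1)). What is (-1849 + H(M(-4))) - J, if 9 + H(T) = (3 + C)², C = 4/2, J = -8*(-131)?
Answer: -2881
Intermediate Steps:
S = 6/5 (S = -6/((-5*1)) = -6/(-5) = -6*(-⅕) = 6/5 ≈ 1.2000)
M(R) = 6*R/5
J = 1048
C = 2 (C = 4*(½) = 2)
H(T) = 16 (H(T) = -9 + (3 + 2)² = -9 + 5² = -9 + 25 = 16)
(-1849 + H(M(-4))) - J = (-1849 + 16) - 1*1048 = -1833 - 1048 = -2881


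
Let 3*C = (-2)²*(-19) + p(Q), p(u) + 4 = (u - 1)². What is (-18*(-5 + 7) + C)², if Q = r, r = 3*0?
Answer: 34969/9 ≈ 3885.4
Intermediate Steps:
r = 0
Q = 0
p(u) = -4 + (-1 + u)² (p(u) = -4 + (u - 1)² = -4 + (-1 + u)²)
C = -79/3 (C = ((-2)²*(-19) + (-4 + (-1 + 0)²))/3 = (4*(-19) + (-4 + (-1)²))/3 = (-76 + (-4 + 1))/3 = (-76 - 3)/3 = (⅓)*(-79) = -79/3 ≈ -26.333)
(-18*(-5 + 7) + C)² = (-18*(-5 + 7) - 79/3)² = (-18*2 - 79/3)² = (-36 - 79/3)² = (-187/3)² = 34969/9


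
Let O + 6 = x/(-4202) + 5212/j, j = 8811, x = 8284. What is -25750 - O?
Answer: -43322281094/1682901 ≈ -25743.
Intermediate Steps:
O = -12419656/1682901 (O = -6 + (8284/(-4202) + 5212/8811) = -6 + (8284*(-1/4202) + 5212*(1/8811)) = -6 + (-4142/2101 + 5212/8811) = -6 - 2322250/1682901 = -12419656/1682901 ≈ -7.3799)
-25750 - O = -25750 - 1*(-12419656/1682901) = -25750 + 12419656/1682901 = -43322281094/1682901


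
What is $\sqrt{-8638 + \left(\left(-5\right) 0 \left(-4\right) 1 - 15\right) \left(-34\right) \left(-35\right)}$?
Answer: $2 i \sqrt{6622} \approx 162.75 i$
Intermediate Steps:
$\sqrt{-8638 + \left(\left(-5\right) 0 \left(-4\right) 1 - 15\right) \left(-34\right) \left(-35\right)} = \sqrt{-8638 + \left(0 \left(-4\right) 1 - 15\right) \left(-34\right) \left(-35\right)} = \sqrt{-8638 + \left(0 \cdot 1 - 15\right) \left(-34\right) \left(-35\right)} = \sqrt{-8638 + \left(0 - 15\right) \left(-34\right) \left(-35\right)} = \sqrt{-8638 + \left(-15\right) \left(-34\right) \left(-35\right)} = \sqrt{-8638 + 510 \left(-35\right)} = \sqrt{-8638 - 17850} = \sqrt{-26488} = 2 i \sqrt{6622}$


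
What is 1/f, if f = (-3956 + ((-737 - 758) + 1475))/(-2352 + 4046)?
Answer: -121/284 ≈ -0.42606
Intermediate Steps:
f = -284/121 (f = (-3956 + (-1495 + 1475))/1694 = (-3956 - 20)*(1/1694) = -3976*1/1694 = -284/121 ≈ -2.3471)
1/f = 1/(-284/121) = -121/284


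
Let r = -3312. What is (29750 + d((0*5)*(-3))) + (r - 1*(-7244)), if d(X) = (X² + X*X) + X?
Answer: 33682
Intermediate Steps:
d(X) = X + 2*X² (d(X) = (X² + X²) + X = 2*X² + X = X + 2*X²)
(29750 + d((0*5)*(-3))) + (r - 1*(-7244)) = (29750 + ((0*5)*(-3))*(1 + 2*((0*5)*(-3)))) + (-3312 - 1*(-7244)) = (29750 + (0*(-3))*(1 + 2*(0*(-3)))) + (-3312 + 7244) = (29750 + 0*(1 + 2*0)) + 3932 = (29750 + 0*(1 + 0)) + 3932 = (29750 + 0*1) + 3932 = (29750 + 0) + 3932 = 29750 + 3932 = 33682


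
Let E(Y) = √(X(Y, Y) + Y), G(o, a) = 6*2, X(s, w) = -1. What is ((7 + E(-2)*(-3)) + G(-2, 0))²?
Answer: 334 - 114*I*√3 ≈ 334.0 - 197.45*I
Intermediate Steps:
G(o, a) = 12
E(Y) = √(-1 + Y)
((7 + E(-2)*(-3)) + G(-2, 0))² = ((7 + √(-1 - 2)*(-3)) + 12)² = ((7 + √(-3)*(-3)) + 12)² = ((7 + (I*√3)*(-3)) + 12)² = ((7 - 3*I*√3) + 12)² = (19 - 3*I*√3)²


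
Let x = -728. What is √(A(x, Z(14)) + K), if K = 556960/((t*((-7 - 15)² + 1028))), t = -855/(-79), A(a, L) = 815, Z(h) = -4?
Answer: √10948552419/3591 ≈ 29.138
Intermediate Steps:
t = 855/79 (t = -855*(-1/79) = 855/79 ≈ 10.823)
K = 1099996/32319 (K = 556960/((855*((-7 - 15)² + 1028)/79)) = 556960/((855*((-22)² + 1028)/79)) = 556960/((855*(484 + 1028)/79)) = 556960/(((855/79)*1512)) = 556960/(1292760/79) = 556960*(79/1292760) = 1099996/32319 ≈ 34.036)
√(A(x, Z(14)) + K) = √(815 + 1099996/32319) = √(27439981/32319) = √10948552419/3591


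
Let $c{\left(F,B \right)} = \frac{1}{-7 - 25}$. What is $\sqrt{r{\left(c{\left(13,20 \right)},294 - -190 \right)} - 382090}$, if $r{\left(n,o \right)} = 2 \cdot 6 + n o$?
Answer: $\frac{i \sqrt{6113490}}{4} \approx 618.14 i$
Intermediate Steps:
$c{\left(F,B \right)} = - \frac{1}{32}$ ($c{\left(F,B \right)} = \frac{1}{-32} = - \frac{1}{32}$)
$r{\left(n,o \right)} = 12 + n o$
$\sqrt{r{\left(c{\left(13,20 \right)},294 - -190 \right)} - 382090} = \sqrt{\left(12 - \frac{294 - -190}{32}\right) - 382090} = \sqrt{\left(12 - \frac{294 + 190}{32}\right) - 382090} = \sqrt{\left(12 - \frac{121}{8}\right) - 382090} = \sqrt{- \frac{25}{8} - 382090} = \sqrt{- \frac{3056745}{8}} = \frac{i \sqrt{6113490}}{4}$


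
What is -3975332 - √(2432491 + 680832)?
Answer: -3975332 - √3113323 ≈ -3.9771e+6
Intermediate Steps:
-3975332 - √(2432491 + 680832) = -3975332 - √3113323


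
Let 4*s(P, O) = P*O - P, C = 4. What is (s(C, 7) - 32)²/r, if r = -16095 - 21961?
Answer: -169/9514 ≈ -0.017763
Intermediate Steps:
s(P, O) = -P/4 + O*P/4 (s(P, O) = (P*O - P)/4 = (O*P - P)/4 = (-P + O*P)/4 = -P/4 + O*P/4)
r = -38056
(s(C, 7) - 32)²/r = ((¼)*4*(-1 + 7) - 32)²/(-38056) = ((¼)*4*6 - 32)²*(-1/38056) = (6 - 32)²*(-1/38056) = (-26)²*(-1/38056) = 676*(-1/38056) = -169/9514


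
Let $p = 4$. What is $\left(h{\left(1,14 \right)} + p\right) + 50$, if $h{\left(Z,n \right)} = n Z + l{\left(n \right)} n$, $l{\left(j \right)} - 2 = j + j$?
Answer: $488$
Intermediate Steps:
$l{\left(j \right)} = 2 + 2 j$ ($l{\left(j \right)} = 2 + \left(j + j\right) = 2 + 2 j$)
$h{\left(Z,n \right)} = Z n + n \left(2 + 2 n\right)$ ($h{\left(Z,n \right)} = n Z + \left(2 + 2 n\right) n = Z n + n \left(2 + 2 n\right)$)
$\left(h{\left(1,14 \right)} + p\right) + 50 = \left(14 \left(2 + 1 + 2 \cdot 14\right) + 4\right) + 50 = \left(14 \left(2 + 1 + 28\right) + 4\right) + 50 = \left(14 \cdot 31 + 4\right) + 50 = \left(434 + 4\right) + 50 = 438 + 50 = 488$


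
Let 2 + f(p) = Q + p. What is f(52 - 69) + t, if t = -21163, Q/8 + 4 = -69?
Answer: -21766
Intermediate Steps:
Q = -584 (Q = -32 + 8*(-69) = -32 - 552 = -584)
f(p) = -586 + p (f(p) = -2 + (-584 + p) = -586 + p)
f(52 - 69) + t = (-586 + (52 - 69)) - 21163 = (-586 - 17) - 21163 = -603 - 21163 = -21766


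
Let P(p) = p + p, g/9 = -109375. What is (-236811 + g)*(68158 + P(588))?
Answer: -84669710124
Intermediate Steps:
g = -984375 (g = 9*(-109375) = -984375)
P(p) = 2*p
(-236811 + g)*(68158 + P(588)) = (-236811 - 984375)*(68158 + 2*588) = -1221186*(68158 + 1176) = -1221186*69334 = -84669710124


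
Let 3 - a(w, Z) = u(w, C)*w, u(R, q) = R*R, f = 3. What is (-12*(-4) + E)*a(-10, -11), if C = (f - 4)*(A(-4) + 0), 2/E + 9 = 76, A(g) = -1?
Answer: 3227654/67 ≈ 48174.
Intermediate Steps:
E = 2/67 (E = 2/(-9 + 76) = 2/67 ≈ 0.029851)
C = 1 (C = (3 - 4)*(-1 + 0) = -1*(-1) = 1)
u(R, q) = R²
a(w, Z) = 3 - w³ (a(w, Z) = 3 - w²*w = 3 - w³)
(-12*(-4) + E)*a(-10, -11) = (-12*(-4) + 2/67)*(3 - 1*(-10)³) = (48 + 2/67)*(3 - 1*(-1000)) = 3218*(3 + 1000)/67 = (3218/67)*1003 = 3227654/67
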